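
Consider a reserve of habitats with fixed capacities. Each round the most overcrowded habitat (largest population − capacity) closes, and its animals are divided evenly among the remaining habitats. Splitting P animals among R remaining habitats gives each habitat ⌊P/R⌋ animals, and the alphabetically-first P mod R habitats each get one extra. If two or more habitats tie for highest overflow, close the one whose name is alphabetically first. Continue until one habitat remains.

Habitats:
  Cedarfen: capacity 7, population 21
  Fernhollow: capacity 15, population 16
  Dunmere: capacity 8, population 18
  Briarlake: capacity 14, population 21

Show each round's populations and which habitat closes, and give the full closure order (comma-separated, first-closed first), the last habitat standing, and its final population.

Round 1: Briarlake=21 Cedarfen=21 Dunmere=18 Fernhollow=16 → close Cedarfen (overflow 14)
  21÷3 = 7 each, +1 to first 0
Round 2: Briarlake=28 Dunmere=25 Fernhollow=23 → close Dunmere (overflow 17)
  25÷2 = 12 each, +1 to first 1
Round 3: Briarlake=41 Fernhollow=35 → close Briarlake (overflow 27)
  41÷1 = 41 each, +1 to first 0

Closure order: Cedarfen, Dunmere, Briarlake
Last habitat: Fernhollow with 76 animals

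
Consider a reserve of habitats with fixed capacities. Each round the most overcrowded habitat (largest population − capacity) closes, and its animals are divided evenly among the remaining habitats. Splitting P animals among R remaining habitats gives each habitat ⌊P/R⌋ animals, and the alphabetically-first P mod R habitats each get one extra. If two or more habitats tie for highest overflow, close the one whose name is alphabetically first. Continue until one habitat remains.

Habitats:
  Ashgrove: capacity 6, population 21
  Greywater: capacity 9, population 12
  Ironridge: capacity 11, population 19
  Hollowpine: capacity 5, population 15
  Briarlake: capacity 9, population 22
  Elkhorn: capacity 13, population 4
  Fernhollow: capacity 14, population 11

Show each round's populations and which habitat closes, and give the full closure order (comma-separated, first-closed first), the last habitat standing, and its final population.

Closure order: Ashgrove, Briarlake, Hollowpine, Ironridge, Greywater, Fernhollow
Last habitat: Elkhorn with 104 animals

Round 1: Ashgrove=21 Briarlake=22 Elkhorn=4 Fernhollow=11 Greywater=12 Hollowpine=15 Ironridge=19 → close Ashgrove (overflow 15)
  21÷6 = 3 each, +1 to first 3
Round 2: Briarlake=26 Elkhorn=8 Fernhollow=15 Greywater=15 Hollowpine=18 Ironridge=22 → close Briarlake (overflow 17)
  26÷5 = 5 each, +1 to first 1
Round 3: Elkhorn=14 Fernhollow=20 Greywater=20 Hollowpine=23 Ironridge=27 → close Hollowpine (overflow 18)
  23÷4 = 5 each, +1 to first 3
Round 4: Elkhorn=20 Fernhollow=26 Greywater=26 Ironridge=32 → close Ironridge (overflow 21)
  32÷3 = 10 each, +1 to first 2
Round 5: Elkhorn=31 Fernhollow=37 Greywater=36 → close Greywater (overflow 27)
  36÷2 = 18 each, +1 to first 0
Round 6: Elkhorn=49 Fernhollow=55 → close Fernhollow (overflow 41)
  55÷1 = 55 each, +1 to first 0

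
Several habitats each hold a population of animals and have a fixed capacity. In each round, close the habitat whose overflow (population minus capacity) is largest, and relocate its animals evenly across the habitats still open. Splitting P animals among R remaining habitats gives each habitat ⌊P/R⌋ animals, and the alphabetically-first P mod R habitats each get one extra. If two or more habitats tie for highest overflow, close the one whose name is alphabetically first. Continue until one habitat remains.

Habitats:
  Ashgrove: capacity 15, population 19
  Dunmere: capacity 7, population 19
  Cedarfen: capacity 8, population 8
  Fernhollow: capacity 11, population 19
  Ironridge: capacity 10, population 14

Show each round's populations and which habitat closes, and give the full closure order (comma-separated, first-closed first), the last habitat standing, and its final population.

Round 1: Ashgrove=19 Cedarfen=8 Dunmere=19 Fernhollow=19 Ironridge=14 → close Dunmere (overflow 12)
  19÷4 = 4 each, +1 to first 3
Round 2: Ashgrove=24 Cedarfen=13 Fernhollow=24 Ironridge=18 → close Fernhollow (overflow 13)
  24÷3 = 8 each, +1 to first 0
Round 3: Ashgrove=32 Cedarfen=21 Ironridge=26 → close Ashgrove (overflow 17)
  32÷2 = 16 each, +1 to first 0
Round 4: Cedarfen=37 Ironridge=42 → close Ironridge (overflow 32)
  42÷1 = 42 each, +1 to first 0

Closure order: Dunmere, Fernhollow, Ashgrove, Ironridge
Last habitat: Cedarfen with 79 animals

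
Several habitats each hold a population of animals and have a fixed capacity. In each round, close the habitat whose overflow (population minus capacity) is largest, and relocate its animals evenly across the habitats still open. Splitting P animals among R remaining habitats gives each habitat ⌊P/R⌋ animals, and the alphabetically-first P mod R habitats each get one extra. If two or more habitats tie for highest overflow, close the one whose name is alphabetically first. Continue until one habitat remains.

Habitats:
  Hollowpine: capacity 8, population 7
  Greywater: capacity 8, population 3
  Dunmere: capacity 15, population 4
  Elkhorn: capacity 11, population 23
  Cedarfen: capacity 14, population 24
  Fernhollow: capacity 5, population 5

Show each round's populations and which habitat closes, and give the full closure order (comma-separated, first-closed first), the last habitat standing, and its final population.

Round 1: Cedarfen=24 Dunmere=4 Elkhorn=23 Fernhollow=5 Greywater=3 Hollowpine=7 → close Elkhorn (overflow 12)
  23÷5 = 4 each, +1 to first 3
Round 2: Cedarfen=29 Dunmere=9 Fernhollow=10 Greywater=7 Hollowpine=11 → close Cedarfen (overflow 15)
  29÷4 = 7 each, +1 to first 1
Round 3: Dunmere=17 Fernhollow=17 Greywater=14 Hollowpine=18 → close Fernhollow (overflow 12)
  17÷3 = 5 each, +1 to first 2
Round 4: Dunmere=23 Greywater=20 Hollowpine=23 → close Hollowpine (overflow 15)
  23÷2 = 11 each, +1 to first 1
Round 5: Dunmere=35 Greywater=31 → close Greywater (overflow 23)
  31÷1 = 31 each, +1 to first 0

Closure order: Elkhorn, Cedarfen, Fernhollow, Hollowpine, Greywater
Last habitat: Dunmere with 66 animals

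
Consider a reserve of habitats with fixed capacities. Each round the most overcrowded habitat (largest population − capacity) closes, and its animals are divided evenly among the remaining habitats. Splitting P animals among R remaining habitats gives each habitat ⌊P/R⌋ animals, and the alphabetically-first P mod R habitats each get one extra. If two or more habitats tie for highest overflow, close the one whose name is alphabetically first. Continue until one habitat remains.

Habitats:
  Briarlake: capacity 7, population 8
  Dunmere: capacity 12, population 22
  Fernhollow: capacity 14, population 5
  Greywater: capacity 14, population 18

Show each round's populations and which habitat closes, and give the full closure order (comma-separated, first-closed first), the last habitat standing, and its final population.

Round 1: Briarlake=8 Dunmere=22 Fernhollow=5 Greywater=18 → close Dunmere (overflow 10)
  22÷3 = 7 each, +1 to first 1
Round 2: Briarlake=16 Fernhollow=12 Greywater=25 → close Greywater (overflow 11)
  25÷2 = 12 each, +1 to first 1
Round 3: Briarlake=29 Fernhollow=24 → close Briarlake (overflow 22)
  29÷1 = 29 each, +1 to first 0

Closure order: Dunmere, Greywater, Briarlake
Last habitat: Fernhollow with 53 animals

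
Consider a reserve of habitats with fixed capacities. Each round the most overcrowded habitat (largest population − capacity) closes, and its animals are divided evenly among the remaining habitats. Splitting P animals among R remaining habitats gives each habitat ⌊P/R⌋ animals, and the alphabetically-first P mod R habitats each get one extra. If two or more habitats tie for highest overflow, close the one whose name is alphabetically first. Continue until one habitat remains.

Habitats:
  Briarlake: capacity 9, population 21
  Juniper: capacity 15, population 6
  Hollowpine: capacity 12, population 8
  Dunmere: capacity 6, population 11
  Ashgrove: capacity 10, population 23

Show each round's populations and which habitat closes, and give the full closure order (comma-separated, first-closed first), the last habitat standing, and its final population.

Closure order: Ashgrove, Briarlake, Dunmere, Hollowpine
Last habitat: Juniper with 69 animals

Round 1: Ashgrove=23 Briarlake=21 Dunmere=11 Hollowpine=8 Juniper=6 → close Ashgrove (overflow 13)
  23÷4 = 5 each, +1 to first 3
Round 2: Briarlake=27 Dunmere=17 Hollowpine=14 Juniper=11 → close Briarlake (overflow 18)
  27÷3 = 9 each, +1 to first 0
Round 3: Dunmere=26 Hollowpine=23 Juniper=20 → close Dunmere (overflow 20)
  26÷2 = 13 each, +1 to first 0
Round 4: Hollowpine=36 Juniper=33 → close Hollowpine (overflow 24)
  36÷1 = 36 each, +1 to first 0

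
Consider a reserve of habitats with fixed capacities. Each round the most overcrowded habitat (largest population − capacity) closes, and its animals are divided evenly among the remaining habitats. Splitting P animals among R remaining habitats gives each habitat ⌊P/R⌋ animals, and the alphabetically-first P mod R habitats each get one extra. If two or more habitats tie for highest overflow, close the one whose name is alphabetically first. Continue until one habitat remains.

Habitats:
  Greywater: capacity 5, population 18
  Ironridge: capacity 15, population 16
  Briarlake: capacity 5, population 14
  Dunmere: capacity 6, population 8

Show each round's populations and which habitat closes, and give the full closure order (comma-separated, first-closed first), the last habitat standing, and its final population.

Closure order: Greywater, Briarlake, Dunmere
Last habitat: Ironridge with 56 animals

Round 1: Briarlake=14 Dunmere=8 Greywater=18 Ironridge=16 → close Greywater (overflow 13)
  18÷3 = 6 each, +1 to first 0
Round 2: Briarlake=20 Dunmere=14 Ironridge=22 → close Briarlake (overflow 15)
  20÷2 = 10 each, +1 to first 0
Round 3: Dunmere=24 Ironridge=32 → close Dunmere (overflow 18)
  24÷1 = 24 each, +1 to first 0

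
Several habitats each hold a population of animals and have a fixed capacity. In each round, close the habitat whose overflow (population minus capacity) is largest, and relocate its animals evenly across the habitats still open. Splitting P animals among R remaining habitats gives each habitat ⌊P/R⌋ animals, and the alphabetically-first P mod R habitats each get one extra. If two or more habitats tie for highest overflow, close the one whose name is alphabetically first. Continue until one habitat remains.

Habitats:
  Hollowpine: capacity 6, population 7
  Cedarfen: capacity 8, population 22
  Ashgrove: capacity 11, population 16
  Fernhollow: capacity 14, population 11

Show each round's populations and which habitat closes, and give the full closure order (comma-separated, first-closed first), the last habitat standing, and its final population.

Round 1: Ashgrove=16 Cedarfen=22 Fernhollow=11 Hollowpine=7 → close Cedarfen (overflow 14)
  22÷3 = 7 each, +1 to first 1
Round 2: Ashgrove=24 Fernhollow=18 Hollowpine=14 → close Ashgrove (overflow 13)
  24÷2 = 12 each, +1 to first 0
Round 3: Fernhollow=30 Hollowpine=26 → close Hollowpine (overflow 20)
  26÷1 = 26 each, +1 to first 0

Closure order: Cedarfen, Ashgrove, Hollowpine
Last habitat: Fernhollow with 56 animals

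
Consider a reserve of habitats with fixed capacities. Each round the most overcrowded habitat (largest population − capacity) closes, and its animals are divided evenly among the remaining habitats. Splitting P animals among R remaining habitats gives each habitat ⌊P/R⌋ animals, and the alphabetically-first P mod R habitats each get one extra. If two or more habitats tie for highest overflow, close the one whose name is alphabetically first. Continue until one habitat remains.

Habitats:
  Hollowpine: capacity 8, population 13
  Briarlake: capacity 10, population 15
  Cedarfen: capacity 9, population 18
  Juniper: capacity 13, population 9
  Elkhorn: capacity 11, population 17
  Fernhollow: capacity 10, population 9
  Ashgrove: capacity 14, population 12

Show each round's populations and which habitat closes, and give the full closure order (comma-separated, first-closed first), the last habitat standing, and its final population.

Closure order: Cedarfen, Elkhorn, Briarlake, Hollowpine, Ashgrove, Fernhollow
Last habitat: Juniper with 93 animals

Round 1: Ashgrove=12 Briarlake=15 Cedarfen=18 Elkhorn=17 Fernhollow=9 Hollowpine=13 Juniper=9 → close Cedarfen (overflow 9)
  18÷6 = 3 each, +1 to first 0
Round 2: Ashgrove=15 Briarlake=18 Elkhorn=20 Fernhollow=12 Hollowpine=16 Juniper=12 → close Elkhorn (overflow 9)
  20÷5 = 4 each, +1 to first 0
Round 3: Ashgrove=19 Briarlake=22 Fernhollow=16 Hollowpine=20 Juniper=16 → close Briarlake (overflow 12)
  22÷4 = 5 each, +1 to first 2
Round 4: Ashgrove=25 Fernhollow=22 Hollowpine=25 Juniper=21 → close Hollowpine (overflow 17)
  25÷3 = 8 each, +1 to first 1
Round 5: Ashgrove=34 Fernhollow=30 Juniper=29 → close Ashgrove (overflow 20)
  34÷2 = 17 each, +1 to first 0
Round 6: Fernhollow=47 Juniper=46 → close Fernhollow (overflow 37)
  47÷1 = 47 each, +1 to first 0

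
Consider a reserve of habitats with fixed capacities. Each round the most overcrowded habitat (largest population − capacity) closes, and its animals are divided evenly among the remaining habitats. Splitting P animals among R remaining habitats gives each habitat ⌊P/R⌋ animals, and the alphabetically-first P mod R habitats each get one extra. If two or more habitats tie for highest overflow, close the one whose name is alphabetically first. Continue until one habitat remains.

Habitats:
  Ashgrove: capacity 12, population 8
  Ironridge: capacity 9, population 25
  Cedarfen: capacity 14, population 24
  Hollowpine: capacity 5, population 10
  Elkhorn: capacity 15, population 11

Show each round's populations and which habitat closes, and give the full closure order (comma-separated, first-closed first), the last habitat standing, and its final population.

Closure order: Ironridge, Cedarfen, Hollowpine, Ashgrove
Last habitat: Elkhorn with 78 animals

Round 1: Ashgrove=8 Cedarfen=24 Elkhorn=11 Hollowpine=10 Ironridge=25 → close Ironridge (overflow 16)
  25÷4 = 6 each, +1 to first 1
Round 2: Ashgrove=15 Cedarfen=30 Elkhorn=17 Hollowpine=16 → close Cedarfen (overflow 16)
  30÷3 = 10 each, +1 to first 0
Round 3: Ashgrove=25 Elkhorn=27 Hollowpine=26 → close Hollowpine (overflow 21)
  26÷2 = 13 each, +1 to first 0
Round 4: Ashgrove=38 Elkhorn=40 → close Ashgrove (overflow 26)
  38÷1 = 38 each, +1 to first 0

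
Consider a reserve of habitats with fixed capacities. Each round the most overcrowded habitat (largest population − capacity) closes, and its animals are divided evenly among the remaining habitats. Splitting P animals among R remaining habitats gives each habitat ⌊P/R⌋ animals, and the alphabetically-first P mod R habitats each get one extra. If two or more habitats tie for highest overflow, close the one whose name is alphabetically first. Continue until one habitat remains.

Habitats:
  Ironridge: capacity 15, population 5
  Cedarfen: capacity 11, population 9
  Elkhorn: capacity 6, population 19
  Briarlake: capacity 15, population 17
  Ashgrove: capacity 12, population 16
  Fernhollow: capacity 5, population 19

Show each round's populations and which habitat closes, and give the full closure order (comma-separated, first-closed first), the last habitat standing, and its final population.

Round 1: Ashgrove=16 Briarlake=17 Cedarfen=9 Elkhorn=19 Fernhollow=19 Ironridge=5 → close Fernhollow (overflow 14)
  19÷5 = 3 each, +1 to first 4
Round 2: Ashgrove=20 Briarlake=21 Cedarfen=13 Elkhorn=23 Ironridge=8 → close Elkhorn (overflow 17)
  23÷4 = 5 each, +1 to first 3
Round 3: Ashgrove=26 Briarlake=27 Cedarfen=19 Ironridge=13 → close Ashgrove (overflow 14)
  26÷3 = 8 each, +1 to first 2
Round 4: Briarlake=36 Cedarfen=28 Ironridge=21 → close Briarlake (overflow 21)
  36÷2 = 18 each, +1 to first 0
Round 5: Cedarfen=46 Ironridge=39 → close Cedarfen (overflow 35)
  46÷1 = 46 each, +1 to first 0

Closure order: Fernhollow, Elkhorn, Ashgrove, Briarlake, Cedarfen
Last habitat: Ironridge with 85 animals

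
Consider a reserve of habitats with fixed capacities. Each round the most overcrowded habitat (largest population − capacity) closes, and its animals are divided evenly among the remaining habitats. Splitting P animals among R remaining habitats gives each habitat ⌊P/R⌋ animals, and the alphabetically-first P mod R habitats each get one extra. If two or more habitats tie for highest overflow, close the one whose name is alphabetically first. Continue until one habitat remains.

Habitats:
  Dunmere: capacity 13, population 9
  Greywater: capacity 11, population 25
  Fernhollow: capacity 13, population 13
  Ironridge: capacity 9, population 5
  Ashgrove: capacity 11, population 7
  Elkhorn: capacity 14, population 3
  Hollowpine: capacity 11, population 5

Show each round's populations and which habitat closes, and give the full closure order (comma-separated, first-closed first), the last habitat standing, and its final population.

Closure order: Greywater, Fernhollow, Ashgrove, Dunmere, Ironridge, Hollowpine
Last habitat: Elkhorn with 67 animals

Round 1: Ashgrove=7 Dunmere=9 Elkhorn=3 Fernhollow=13 Greywater=25 Hollowpine=5 Ironridge=5 → close Greywater (overflow 14)
  25÷6 = 4 each, +1 to first 1
Round 2: Ashgrove=12 Dunmere=13 Elkhorn=7 Fernhollow=17 Hollowpine=9 Ironridge=9 → close Fernhollow (overflow 4)
  17÷5 = 3 each, +1 to first 2
Round 3: Ashgrove=16 Dunmere=17 Elkhorn=10 Hollowpine=12 Ironridge=12 → close Ashgrove (overflow 5)
  16÷4 = 4 each, +1 to first 0
Round 4: Dunmere=21 Elkhorn=14 Hollowpine=16 Ironridge=16 → close Dunmere (overflow 8)
  21÷3 = 7 each, +1 to first 0
Round 5: Elkhorn=21 Hollowpine=23 Ironridge=23 → close Ironridge (overflow 14)
  23÷2 = 11 each, +1 to first 1
Round 6: Elkhorn=33 Hollowpine=34 → close Hollowpine (overflow 23)
  34÷1 = 34 each, +1 to first 0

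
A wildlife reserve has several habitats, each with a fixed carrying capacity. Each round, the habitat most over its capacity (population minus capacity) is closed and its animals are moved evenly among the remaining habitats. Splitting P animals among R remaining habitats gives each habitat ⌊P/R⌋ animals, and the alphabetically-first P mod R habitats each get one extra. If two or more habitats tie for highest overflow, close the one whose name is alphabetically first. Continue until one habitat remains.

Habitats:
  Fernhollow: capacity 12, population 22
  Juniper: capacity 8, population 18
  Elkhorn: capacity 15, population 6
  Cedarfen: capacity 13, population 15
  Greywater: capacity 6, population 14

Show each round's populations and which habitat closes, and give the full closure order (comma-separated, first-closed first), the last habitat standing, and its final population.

Closure order: Fernhollow, Juniper, Greywater, Cedarfen
Last habitat: Elkhorn with 75 animals

Round 1: Cedarfen=15 Elkhorn=6 Fernhollow=22 Greywater=14 Juniper=18 → close Fernhollow (overflow 10)
  22÷4 = 5 each, +1 to first 2
Round 2: Cedarfen=21 Elkhorn=12 Greywater=19 Juniper=23 → close Juniper (overflow 15)
  23÷3 = 7 each, +1 to first 2
Round 3: Cedarfen=29 Elkhorn=20 Greywater=26 → close Greywater (overflow 20)
  26÷2 = 13 each, +1 to first 0
Round 4: Cedarfen=42 Elkhorn=33 → close Cedarfen (overflow 29)
  42÷1 = 42 each, +1 to first 0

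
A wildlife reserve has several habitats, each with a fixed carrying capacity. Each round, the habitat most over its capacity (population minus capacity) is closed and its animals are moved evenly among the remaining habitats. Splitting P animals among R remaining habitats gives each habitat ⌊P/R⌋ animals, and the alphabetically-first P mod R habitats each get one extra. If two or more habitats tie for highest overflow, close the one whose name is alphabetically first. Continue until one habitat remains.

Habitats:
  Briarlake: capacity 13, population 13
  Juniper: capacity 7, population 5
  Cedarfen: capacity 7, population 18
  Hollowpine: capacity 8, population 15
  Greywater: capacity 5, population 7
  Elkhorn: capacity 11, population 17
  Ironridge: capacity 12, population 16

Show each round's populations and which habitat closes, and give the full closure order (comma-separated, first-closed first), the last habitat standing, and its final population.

Closure order: Cedarfen, Hollowpine, Elkhorn, Ironridge, Greywater, Briarlake
Last habitat: Juniper with 91 animals

Round 1: Briarlake=13 Cedarfen=18 Elkhorn=17 Greywater=7 Hollowpine=15 Ironridge=16 Juniper=5 → close Cedarfen (overflow 11)
  18÷6 = 3 each, +1 to first 0
Round 2: Briarlake=16 Elkhorn=20 Greywater=10 Hollowpine=18 Ironridge=19 Juniper=8 → close Hollowpine (overflow 10)
  18÷5 = 3 each, +1 to first 3
Round 3: Briarlake=20 Elkhorn=24 Greywater=14 Ironridge=22 Juniper=11 → close Elkhorn (overflow 13)
  24÷4 = 6 each, +1 to first 0
Round 4: Briarlake=26 Greywater=20 Ironridge=28 Juniper=17 → close Ironridge (overflow 16)
  28÷3 = 9 each, +1 to first 1
Round 5: Briarlake=36 Greywater=29 Juniper=26 → close Greywater (overflow 24)
  29÷2 = 14 each, +1 to first 1
Round 6: Briarlake=51 Juniper=40 → close Briarlake (overflow 38)
  51÷1 = 51 each, +1 to first 0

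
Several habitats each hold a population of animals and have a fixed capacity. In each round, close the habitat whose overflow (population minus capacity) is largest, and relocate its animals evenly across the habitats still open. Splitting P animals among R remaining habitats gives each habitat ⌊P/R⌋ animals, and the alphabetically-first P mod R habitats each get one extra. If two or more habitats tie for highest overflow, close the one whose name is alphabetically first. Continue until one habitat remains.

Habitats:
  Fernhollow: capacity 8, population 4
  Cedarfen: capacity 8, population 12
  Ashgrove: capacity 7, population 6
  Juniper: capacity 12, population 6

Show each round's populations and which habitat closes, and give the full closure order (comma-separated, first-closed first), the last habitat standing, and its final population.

Closure order: Cedarfen, Ashgrove, Fernhollow
Last habitat: Juniper with 28 animals

Round 1: Ashgrove=6 Cedarfen=12 Fernhollow=4 Juniper=6 → close Cedarfen (overflow 4)
  12÷3 = 4 each, +1 to first 0
Round 2: Ashgrove=10 Fernhollow=8 Juniper=10 → close Ashgrove (overflow 3)
  10÷2 = 5 each, +1 to first 0
Round 3: Fernhollow=13 Juniper=15 → close Fernhollow (overflow 5)
  13÷1 = 13 each, +1 to first 0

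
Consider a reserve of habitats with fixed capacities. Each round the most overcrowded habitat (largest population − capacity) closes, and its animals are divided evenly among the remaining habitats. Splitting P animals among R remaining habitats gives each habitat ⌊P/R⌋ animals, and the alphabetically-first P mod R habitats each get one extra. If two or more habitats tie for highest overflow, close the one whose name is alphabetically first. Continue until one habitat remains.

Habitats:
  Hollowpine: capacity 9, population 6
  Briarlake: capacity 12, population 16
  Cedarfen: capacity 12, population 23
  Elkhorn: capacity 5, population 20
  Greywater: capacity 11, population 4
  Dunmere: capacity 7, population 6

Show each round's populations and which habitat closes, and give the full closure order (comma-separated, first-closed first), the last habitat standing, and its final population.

Round 1: Briarlake=16 Cedarfen=23 Dunmere=6 Elkhorn=20 Greywater=4 Hollowpine=6 → close Elkhorn (overflow 15)
  20÷5 = 4 each, +1 to first 0
Round 2: Briarlake=20 Cedarfen=27 Dunmere=10 Greywater=8 Hollowpine=10 → close Cedarfen (overflow 15)
  27÷4 = 6 each, +1 to first 3
Round 3: Briarlake=27 Dunmere=17 Greywater=15 Hollowpine=16 → close Briarlake (overflow 15)
  27÷3 = 9 each, +1 to first 0
Round 4: Dunmere=26 Greywater=24 Hollowpine=25 → close Dunmere (overflow 19)
  26÷2 = 13 each, +1 to first 0
Round 5: Greywater=37 Hollowpine=38 → close Hollowpine (overflow 29)
  38÷1 = 38 each, +1 to first 0

Closure order: Elkhorn, Cedarfen, Briarlake, Dunmere, Hollowpine
Last habitat: Greywater with 75 animals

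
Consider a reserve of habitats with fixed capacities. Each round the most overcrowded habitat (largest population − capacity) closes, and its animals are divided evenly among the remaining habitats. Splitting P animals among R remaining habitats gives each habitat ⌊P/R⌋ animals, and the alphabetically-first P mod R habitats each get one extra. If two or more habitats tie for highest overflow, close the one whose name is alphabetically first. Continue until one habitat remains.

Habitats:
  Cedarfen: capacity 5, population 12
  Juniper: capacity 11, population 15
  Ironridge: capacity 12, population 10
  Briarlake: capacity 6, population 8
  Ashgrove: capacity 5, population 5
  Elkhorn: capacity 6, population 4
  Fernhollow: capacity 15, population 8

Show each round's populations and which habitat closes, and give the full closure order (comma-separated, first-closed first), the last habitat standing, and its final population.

Closure order: Cedarfen, Juniper, Briarlake, Ashgrove, Elkhorn, Ironridge
Last habitat: Fernhollow with 62 animals

Round 1: Ashgrove=5 Briarlake=8 Cedarfen=12 Elkhorn=4 Fernhollow=8 Ironridge=10 Juniper=15 → close Cedarfen (overflow 7)
  12÷6 = 2 each, +1 to first 0
Round 2: Ashgrove=7 Briarlake=10 Elkhorn=6 Fernhollow=10 Ironridge=12 Juniper=17 → close Juniper (overflow 6)
  17÷5 = 3 each, +1 to first 2
Round 3: Ashgrove=11 Briarlake=14 Elkhorn=9 Fernhollow=13 Ironridge=15 → close Briarlake (overflow 8)
  14÷4 = 3 each, +1 to first 2
Round 4: Ashgrove=15 Elkhorn=13 Fernhollow=16 Ironridge=18 → close Ashgrove (overflow 10)
  15÷3 = 5 each, +1 to first 0
Round 5: Elkhorn=18 Fernhollow=21 Ironridge=23 → close Elkhorn (overflow 12)
  18÷2 = 9 each, +1 to first 0
Round 6: Fernhollow=30 Ironridge=32 → close Ironridge (overflow 20)
  32÷1 = 32 each, +1 to first 0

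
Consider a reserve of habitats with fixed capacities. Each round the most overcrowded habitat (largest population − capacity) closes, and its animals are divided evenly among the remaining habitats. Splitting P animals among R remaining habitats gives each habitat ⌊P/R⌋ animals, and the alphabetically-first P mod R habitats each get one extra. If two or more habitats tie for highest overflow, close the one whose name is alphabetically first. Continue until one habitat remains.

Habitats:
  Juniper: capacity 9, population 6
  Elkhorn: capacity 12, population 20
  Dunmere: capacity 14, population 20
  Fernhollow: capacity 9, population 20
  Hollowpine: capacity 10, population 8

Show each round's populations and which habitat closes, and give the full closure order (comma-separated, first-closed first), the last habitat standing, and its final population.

Round 1: Dunmere=20 Elkhorn=20 Fernhollow=20 Hollowpine=8 Juniper=6 → close Fernhollow (overflow 11)
  20÷4 = 5 each, +1 to first 0
Round 2: Dunmere=25 Elkhorn=25 Hollowpine=13 Juniper=11 → close Elkhorn (overflow 13)
  25÷3 = 8 each, +1 to first 1
Round 3: Dunmere=34 Hollowpine=21 Juniper=19 → close Dunmere (overflow 20)
  34÷2 = 17 each, +1 to first 0
Round 4: Hollowpine=38 Juniper=36 → close Hollowpine (overflow 28)
  38÷1 = 38 each, +1 to first 0

Closure order: Fernhollow, Elkhorn, Dunmere, Hollowpine
Last habitat: Juniper with 74 animals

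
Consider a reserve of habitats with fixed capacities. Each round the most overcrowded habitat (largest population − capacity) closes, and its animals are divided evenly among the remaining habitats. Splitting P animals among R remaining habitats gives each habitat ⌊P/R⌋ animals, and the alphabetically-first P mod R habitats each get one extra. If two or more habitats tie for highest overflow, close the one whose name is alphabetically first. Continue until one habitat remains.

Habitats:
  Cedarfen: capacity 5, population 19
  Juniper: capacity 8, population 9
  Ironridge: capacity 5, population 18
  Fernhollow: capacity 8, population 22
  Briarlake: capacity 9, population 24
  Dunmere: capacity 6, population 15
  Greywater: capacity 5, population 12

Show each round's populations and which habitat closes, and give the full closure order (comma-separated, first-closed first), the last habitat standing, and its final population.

Closure order: Briarlake, Cedarfen, Fernhollow, Ironridge, Dunmere, Greywater
Last habitat: Juniper with 119 animals

Round 1: Briarlake=24 Cedarfen=19 Dunmere=15 Fernhollow=22 Greywater=12 Ironridge=18 Juniper=9 → close Briarlake (overflow 15)
  24÷6 = 4 each, +1 to first 0
Round 2: Cedarfen=23 Dunmere=19 Fernhollow=26 Greywater=16 Ironridge=22 Juniper=13 → close Cedarfen (overflow 18)
  23÷5 = 4 each, +1 to first 3
Round 3: Dunmere=24 Fernhollow=31 Greywater=21 Ironridge=26 Juniper=17 → close Fernhollow (overflow 23)
  31÷4 = 7 each, +1 to first 3
Round 4: Dunmere=32 Greywater=29 Ironridge=34 Juniper=24 → close Ironridge (overflow 29)
  34÷3 = 11 each, +1 to first 1
Round 5: Dunmere=44 Greywater=40 Juniper=35 → close Dunmere (overflow 38)
  44÷2 = 22 each, +1 to first 0
Round 6: Greywater=62 Juniper=57 → close Greywater (overflow 57)
  62÷1 = 62 each, +1 to first 0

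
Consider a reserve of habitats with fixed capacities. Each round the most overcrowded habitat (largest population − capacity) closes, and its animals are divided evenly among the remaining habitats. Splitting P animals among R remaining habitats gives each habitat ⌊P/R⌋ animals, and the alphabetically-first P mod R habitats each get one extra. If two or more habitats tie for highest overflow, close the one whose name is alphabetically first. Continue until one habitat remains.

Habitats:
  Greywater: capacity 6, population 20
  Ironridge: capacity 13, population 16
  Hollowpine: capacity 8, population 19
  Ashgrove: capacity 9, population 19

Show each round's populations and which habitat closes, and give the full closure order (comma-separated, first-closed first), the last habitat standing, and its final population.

Closure order: Greywater, Hollowpine, Ashgrove
Last habitat: Ironridge with 74 animals

Round 1: Ashgrove=19 Greywater=20 Hollowpine=19 Ironridge=16 → close Greywater (overflow 14)
  20÷3 = 6 each, +1 to first 2
Round 2: Ashgrove=26 Hollowpine=26 Ironridge=22 → close Hollowpine (overflow 18)
  26÷2 = 13 each, +1 to first 0
Round 3: Ashgrove=39 Ironridge=35 → close Ashgrove (overflow 30)
  39÷1 = 39 each, +1 to first 0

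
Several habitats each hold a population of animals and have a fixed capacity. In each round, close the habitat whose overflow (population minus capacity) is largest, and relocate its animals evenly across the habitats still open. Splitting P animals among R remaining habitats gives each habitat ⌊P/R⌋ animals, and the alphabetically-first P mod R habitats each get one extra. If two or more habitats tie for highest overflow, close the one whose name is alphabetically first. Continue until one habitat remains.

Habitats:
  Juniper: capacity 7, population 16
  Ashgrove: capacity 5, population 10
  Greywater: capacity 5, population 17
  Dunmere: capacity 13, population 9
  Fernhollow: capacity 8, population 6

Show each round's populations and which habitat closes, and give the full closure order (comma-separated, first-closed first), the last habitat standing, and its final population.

Round 1: Ashgrove=10 Dunmere=9 Fernhollow=6 Greywater=17 Juniper=16 → close Greywater (overflow 12)
  17÷4 = 4 each, +1 to first 1
Round 2: Ashgrove=15 Dunmere=13 Fernhollow=10 Juniper=20 → close Juniper (overflow 13)
  20÷3 = 6 each, +1 to first 2
Round 3: Ashgrove=22 Dunmere=20 Fernhollow=16 → close Ashgrove (overflow 17)
  22÷2 = 11 each, +1 to first 0
Round 4: Dunmere=31 Fernhollow=27 → close Fernhollow (overflow 19)
  27÷1 = 27 each, +1 to first 0

Closure order: Greywater, Juniper, Ashgrove, Fernhollow
Last habitat: Dunmere with 58 animals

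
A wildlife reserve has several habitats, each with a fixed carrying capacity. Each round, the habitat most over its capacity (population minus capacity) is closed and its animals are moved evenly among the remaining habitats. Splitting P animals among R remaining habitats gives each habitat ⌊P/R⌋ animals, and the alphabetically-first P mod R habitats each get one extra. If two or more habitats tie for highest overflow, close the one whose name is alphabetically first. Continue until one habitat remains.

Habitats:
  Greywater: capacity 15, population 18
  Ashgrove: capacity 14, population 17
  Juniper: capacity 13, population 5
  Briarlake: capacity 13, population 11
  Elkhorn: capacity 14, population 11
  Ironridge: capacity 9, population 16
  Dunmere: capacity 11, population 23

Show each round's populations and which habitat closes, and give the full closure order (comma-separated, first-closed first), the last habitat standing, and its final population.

Closure order: Dunmere, Ironridge, Ashgrove, Greywater, Briarlake, Elkhorn
Last habitat: Juniper with 101 animals

Round 1: Ashgrove=17 Briarlake=11 Dunmere=23 Elkhorn=11 Greywater=18 Ironridge=16 Juniper=5 → close Dunmere (overflow 12)
  23÷6 = 3 each, +1 to first 5
Round 2: Ashgrove=21 Briarlake=15 Elkhorn=15 Greywater=22 Ironridge=20 Juniper=8 → close Ironridge (overflow 11)
  20÷5 = 4 each, +1 to first 0
Round 3: Ashgrove=25 Briarlake=19 Elkhorn=19 Greywater=26 Juniper=12 → close Ashgrove (overflow 11)
  25÷4 = 6 each, +1 to first 1
Round 4: Briarlake=26 Elkhorn=25 Greywater=32 Juniper=18 → close Greywater (overflow 17)
  32÷3 = 10 each, +1 to first 2
Round 5: Briarlake=37 Elkhorn=36 Juniper=28 → close Briarlake (overflow 24)
  37÷2 = 18 each, +1 to first 1
Round 6: Elkhorn=55 Juniper=46 → close Elkhorn (overflow 41)
  55÷1 = 55 each, +1 to first 0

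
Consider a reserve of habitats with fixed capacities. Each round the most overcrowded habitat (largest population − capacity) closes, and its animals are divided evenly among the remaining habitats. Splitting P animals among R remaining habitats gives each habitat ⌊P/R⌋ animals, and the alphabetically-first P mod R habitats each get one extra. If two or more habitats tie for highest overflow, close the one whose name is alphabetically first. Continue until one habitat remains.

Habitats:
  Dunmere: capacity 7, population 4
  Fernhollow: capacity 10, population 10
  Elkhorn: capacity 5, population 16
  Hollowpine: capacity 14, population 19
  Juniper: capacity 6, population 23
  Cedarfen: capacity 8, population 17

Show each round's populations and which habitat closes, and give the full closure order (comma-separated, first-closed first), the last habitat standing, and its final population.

Closure order: Juniper, Elkhorn, Cedarfen, Hollowpine, Dunmere
Last habitat: Fernhollow with 89 animals

Round 1: Cedarfen=17 Dunmere=4 Elkhorn=16 Fernhollow=10 Hollowpine=19 Juniper=23 → close Juniper (overflow 17)
  23÷5 = 4 each, +1 to first 3
Round 2: Cedarfen=22 Dunmere=9 Elkhorn=21 Fernhollow=14 Hollowpine=23 → close Elkhorn (overflow 16)
  21÷4 = 5 each, +1 to first 1
Round 3: Cedarfen=28 Dunmere=14 Fernhollow=19 Hollowpine=28 → close Cedarfen (overflow 20)
  28÷3 = 9 each, +1 to first 1
Round 4: Dunmere=24 Fernhollow=28 Hollowpine=37 → close Hollowpine (overflow 23)
  37÷2 = 18 each, +1 to first 1
Round 5: Dunmere=43 Fernhollow=46 → close Dunmere (overflow 36)
  43÷1 = 43 each, +1 to first 0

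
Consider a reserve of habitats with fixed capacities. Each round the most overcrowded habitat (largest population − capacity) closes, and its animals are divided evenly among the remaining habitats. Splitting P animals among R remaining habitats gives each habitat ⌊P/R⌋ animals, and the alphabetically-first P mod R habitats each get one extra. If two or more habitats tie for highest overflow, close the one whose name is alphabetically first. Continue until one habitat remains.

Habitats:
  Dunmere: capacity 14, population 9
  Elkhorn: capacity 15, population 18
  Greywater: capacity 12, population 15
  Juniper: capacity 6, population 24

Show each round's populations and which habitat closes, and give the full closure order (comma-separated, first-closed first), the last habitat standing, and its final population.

Round 1: Dunmere=9 Elkhorn=18 Greywater=15 Juniper=24 → close Juniper (overflow 18)
  24÷3 = 8 each, +1 to first 0
Round 2: Dunmere=17 Elkhorn=26 Greywater=23 → close Elkhorn (overflow 11)
  26÷2 = 13 each, +1 to first 0
Round 3: Dunmere=30 Greywater=36 → close Greywater (overflow 24)
  36÷1 = 36 each, +1 to first 0

Closure order: Juniper, Elkhorn, Greywater
Last habitat: Dunmere with 66 animals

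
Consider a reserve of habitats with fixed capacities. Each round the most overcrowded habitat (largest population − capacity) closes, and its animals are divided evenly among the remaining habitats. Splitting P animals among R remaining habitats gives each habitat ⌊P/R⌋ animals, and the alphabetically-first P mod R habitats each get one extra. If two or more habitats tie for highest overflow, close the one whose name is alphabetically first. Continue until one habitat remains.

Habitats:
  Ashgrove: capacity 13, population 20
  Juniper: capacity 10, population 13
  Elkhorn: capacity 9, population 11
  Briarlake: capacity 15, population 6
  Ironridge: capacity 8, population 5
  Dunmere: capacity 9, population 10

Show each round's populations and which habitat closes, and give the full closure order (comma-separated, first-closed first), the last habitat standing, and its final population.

Round 1: Ashgrove=20 Briarlake=6 Dunmere=10 Elkhorn=11 Ironridge=5 Juniper=13 → close Ashgrove (overflow 7)
  20÷5 = 4 each, +1 to first 0
Round 2: Briarlake=10 Dunmere=14 Elkhorn=15 Ironridge=9 Juniper=17 → close Juniper (overflow 7)
  17÷4 = 4 each, +1 to first 1
Round 3: Briarlake=15 Dunmere=18 Elkhorn=19 Ironridge=13 → close Elkhorn (overflow 10)
  19÷3 = 6 each, +1 to first 1
Round 4: Briarlake=22 Dunmere=24 Ironridge=19 → close Dunmere (overflow 15)
  24÷2 = 12 each, +1 to first 0
Round 5: Briarlake=34 Ironridge=31 → close Ironridge (overflow 23)
  31÷1 = 31 each, +1 to first 0

Closure order: Ashgrove, Juniper, Elkhorn, Dunmere, Ironridge
Last habitat: Briarlake with 65 animals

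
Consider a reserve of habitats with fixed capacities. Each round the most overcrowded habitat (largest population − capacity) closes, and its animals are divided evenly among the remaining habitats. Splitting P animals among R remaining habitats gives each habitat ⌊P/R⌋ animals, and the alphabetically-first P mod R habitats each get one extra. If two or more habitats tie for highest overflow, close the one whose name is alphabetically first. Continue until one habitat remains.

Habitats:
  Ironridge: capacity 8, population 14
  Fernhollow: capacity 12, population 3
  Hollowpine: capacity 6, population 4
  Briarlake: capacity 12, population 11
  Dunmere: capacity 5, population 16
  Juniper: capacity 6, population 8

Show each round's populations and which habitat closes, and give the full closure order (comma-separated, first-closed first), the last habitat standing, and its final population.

Closure order: Dunmere, Ironridge, Juniper, Briarlake, Hollowpine
Last habitat: Fernhollow with 56 animals

Round 1: Briarlake=11 Dunmere=16 Fernhollow=3 Hollowpine=4 Ironridge=14 Juniper=8 → close Dunmere (overflow 11)
  16÷5 = 3 each, +1 to first 1
Round 2: Briarlake=15 Fernhollow=6 Hollowpine=7 Ironridge=17 Juniper=11 → close Ironridge (overflow 9)
  17÷4 = 4 each, +1 to first 1
Round 3: Briarlake=20 Fernhollow=10 Hollowpine=11 Juniper=15 → close Juniper (overflow 9)
  15÷3 = 5 each, +1 to first 0
Round 4: Briarlake=25 Fernhollow=15 Hollowpine=16 → close Briarlake (overflow 13)
  25÷2 = 12 each, +1 to first 1
Round 5: Fernhollow=28 Hollowpine=28 → close Hollowpine (overflow 22)
  28÷1 = 28 each, +1 to first 0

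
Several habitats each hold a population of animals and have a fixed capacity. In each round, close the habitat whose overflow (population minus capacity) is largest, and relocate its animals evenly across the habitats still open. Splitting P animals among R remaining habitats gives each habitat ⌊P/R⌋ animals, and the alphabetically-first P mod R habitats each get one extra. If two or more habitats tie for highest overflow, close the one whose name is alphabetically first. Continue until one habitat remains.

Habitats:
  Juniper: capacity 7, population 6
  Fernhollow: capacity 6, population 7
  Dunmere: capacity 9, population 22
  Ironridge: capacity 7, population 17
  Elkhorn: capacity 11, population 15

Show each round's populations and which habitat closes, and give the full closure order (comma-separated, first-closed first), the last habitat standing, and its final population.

Round 1: Dunmere=22 Elkhorn=15 Fernhollow=7 Ironridge=17 Juniper=6 → close Dunmere (overflow 13)
  22÷4 = 5 each, +1 to first 2
Round 2: Elkhorn=21 Fernhollow=13 Ironridge=22 Juniper=11 → close Ironridge (overflow 15)
  22÷3 = 7 each, +1 to first 1
Round 3: Elkhorn=29 Fernhollow=20 Juniper=18 → close Elkhorn (overflow 18)
  29÷2 = 14 each, +1 to first 1
Round 4: Fernhollow=35 Juniper=32 → close Fernhollow (overflow 29)
  35÷1 = 35 each, +1 to first 0

Closure order: Dunmere, Ironridge, Elkhorn, Fernhollow
Last habitat: Juniper with 67 animals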